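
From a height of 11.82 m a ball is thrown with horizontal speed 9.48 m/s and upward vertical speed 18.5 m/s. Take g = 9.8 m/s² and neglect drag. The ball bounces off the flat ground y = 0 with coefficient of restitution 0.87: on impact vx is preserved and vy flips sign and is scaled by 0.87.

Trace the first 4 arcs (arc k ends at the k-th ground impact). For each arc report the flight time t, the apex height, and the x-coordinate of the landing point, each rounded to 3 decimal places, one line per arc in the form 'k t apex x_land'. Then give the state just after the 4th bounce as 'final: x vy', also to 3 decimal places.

1 4.332 29.282 41.070
2 4.254 22.163 81.394
3 3.701 16.775 116.475
4 3.219 12.697 146.996
final: 146.996 13.725

Arc 1: start y=11.820, vy=18.500 → t=4.332, apex=29.282, x_land=41.070, impact vy=-23.957
  bounce: vy ← 0.87·23.957 = 20.842
Arc 2: start y=0.000, vy=20.842 → t=4.254, apex=22.163, x_land=81.394, impact vy=-20.842
  bounce: vy ← 0.87·20.842 = 18.133
Arc 3: start y=0.000, vy=18.133 → t=3.701, apex=16.775, x_land=116.475, impact vy=-18.133
  bounce: vy ← 0.87·18.133 = 15.776
Arc 4: start y=0.000, vy=15.776 → t=3.219, apex=12.697, x_land=146.996, impact vy=-15.776
  bounce: vy ← 0.87·15.776 = 13.725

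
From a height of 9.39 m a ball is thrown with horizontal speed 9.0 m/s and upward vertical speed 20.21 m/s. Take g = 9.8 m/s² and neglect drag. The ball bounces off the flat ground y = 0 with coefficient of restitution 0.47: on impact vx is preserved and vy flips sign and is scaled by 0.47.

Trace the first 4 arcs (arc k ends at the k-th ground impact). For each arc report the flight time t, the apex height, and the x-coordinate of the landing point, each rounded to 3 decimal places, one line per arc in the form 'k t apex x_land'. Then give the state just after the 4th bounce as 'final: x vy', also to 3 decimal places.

Arc 1: start y=9.390, vy=20.210 → t=4.546, apex=30.229, x_land=40.914, impact vy=-24.341
  bounce: vy ← 0.47·24.341 = 11.440
Arc 2: start y=0.000, vy=11.440 → t=2.335, apex=6.678, x_land=61.927, impact vy=-11.440
  bounce: vy ← 0.47·11.440 = 5.377
Arc 3: start y=0.000, vy=5.377 → t=1.097, apex=1.475, x_land=71.803, impact vy=-5.377
  bounce: vy ← 0.47·5.377 = 2.527
Arc 4: start y=0.000, vy=2.527 → t=0.516, apex=0.326, x_land=76.445, impact vy=-2.527
  bounce: vy ← 0.47·2.527 = 1.188

1 4.546 30.229 40.914
2 2.335 6.678 61.927
3 1.097 1.475 71.803
4 0.516 0.326 76.445
final: 76.445 1.188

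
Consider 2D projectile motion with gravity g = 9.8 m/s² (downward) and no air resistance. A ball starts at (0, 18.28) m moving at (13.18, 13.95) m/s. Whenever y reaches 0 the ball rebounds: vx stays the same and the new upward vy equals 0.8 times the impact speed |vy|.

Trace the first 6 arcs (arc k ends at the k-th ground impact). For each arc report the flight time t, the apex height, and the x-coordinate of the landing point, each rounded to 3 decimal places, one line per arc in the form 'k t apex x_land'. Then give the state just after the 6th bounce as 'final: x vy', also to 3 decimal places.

1 3.823 28.209 50.385
2 3.839 18.054 100.982
3 3.071 11.554 141.460
4 2.457 7.395 173.843
5 1.966 4.733 199.749
6 1.572 3.029 220.473
final: 220.473 6.164

Arc 1: start y=18.280, vy=13.950 → t=3.823, apex=28.209, x_land=50.385, impact vy=-23.514
  bounce: vy ← 0.8·23.514 = 18.811
Arc 2: start y=0.000, vy=18.811 → t=3.839, apex=18.054, x_land=100.982, impact vy=-18.811
  bounce: vy ← 0.8·18.811 = 15.049
Arc 3: start y=0.000, vy=15.049 → t=3.071, apex=11.554, x_land=141.460, impact vy=-15.049
  bounce: vy ← 0.8·15.049 = 12.039
Arc 4: start y=0.000, vy=12.039 → t=2.457, apex=7.395, x_land=173.843, impact vy=-12.039
  bounce: vy ← 0.8·12.039 = 9.631
Arc 5: start y=0.000, vy=9.631 → t=1.966, apex=4.733, x_land=199.749, impact vy=-9.631
  bounce: vy ← 0.8·9.631 = 7.705
Arc 6: start y=0.000, vy=7.705 → t=1.572, apex=3.029, x_land=220.473, impact vy=-7.705
  bounce: vy ← 0.8·7.705 = 6.164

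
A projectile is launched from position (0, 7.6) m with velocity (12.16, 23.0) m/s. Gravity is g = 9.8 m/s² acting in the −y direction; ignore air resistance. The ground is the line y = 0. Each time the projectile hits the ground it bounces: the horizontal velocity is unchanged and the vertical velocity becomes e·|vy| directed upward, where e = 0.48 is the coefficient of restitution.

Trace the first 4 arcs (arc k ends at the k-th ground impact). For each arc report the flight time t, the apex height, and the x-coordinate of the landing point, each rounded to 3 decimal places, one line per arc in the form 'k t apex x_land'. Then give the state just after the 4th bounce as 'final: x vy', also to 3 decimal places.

Arc 1: start y=7.600, vy=23.000 → t=5.004, apex=34.590, x_land=60.847, impact vy=-26.038
  bounce: vy ← 0.48·26.038 = 12.498
Arc 2: start y=0.000, vy=12.498 → t=2.551, apex=7.969, x_land=91.862, impact vy=-12.498
  bounce: vy ← 0.48·12.498 = 5.999
Arc 3: start y=0.000, vy=5.999 → t=1.224, apex=1.836, x_land=106.750, impact vy=-5.999
  bounce: vy ← 0.48·5.999 = 2.880
Arc 4: start y=0.000, vy=2.880 → t=0.588, apex=0.423, x_land=113.896, impact vy=-2.880
  bounce: vy ← 0.48·2.880 = 1.382

1 5.004 34.590 60.847
2 2.551 7.969 91.862
3 1.224 1.836 106.750
4 0.588 0.423 113.896
final: 113.896 1.382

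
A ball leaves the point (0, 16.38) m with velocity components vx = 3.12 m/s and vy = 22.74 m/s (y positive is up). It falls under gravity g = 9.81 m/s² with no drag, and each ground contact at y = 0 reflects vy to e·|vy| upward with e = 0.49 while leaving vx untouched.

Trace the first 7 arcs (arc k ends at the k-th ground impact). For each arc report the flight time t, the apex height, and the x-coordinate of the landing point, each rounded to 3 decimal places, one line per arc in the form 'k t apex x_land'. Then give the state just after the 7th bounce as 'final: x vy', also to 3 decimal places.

Arc 1: start y=16.380, vy=22.740 → t=5.270, apex=42.736, x_land=16.442, impact vy=-28.957
  bounce: vy ← 0.49·28.957 = 14.189
Arc 2: start y=0.000, vy=14.189 → t=2.893, apex=10.261, x_land=25.467, impact vy=-14.189
  bounce: vy ← 0.49·14.189 = 6.952
Arc 3: start y=0.000, vy=6.952 → t=1.417, apex=2.464, x_land=29.889, impact vy=-6.952
  bounce: vy ← 0.49·6.952 = 3.407
Arc 4: start y=0.000, vy=3.407 → t=0.695, apex=0.592, x_land=32.056, impact vy=-3.407
  bounce: vy ← 0.49·3.407 = 1.669
Arc 5: start y=0.000, vy=1.669 → t=0.340, apex=0.142, x_land=33.118, impact vy=-1.669
  bounce: vy ← 0.49·1.669 = 0.818
Arc 6: start y=0.000, vy=0.818 → t=0.167, apex=0.034, x_land=33.638, impact vy=-0.818
  bounce: vy ← 0.49·0.818 = 0.401
Arc 7: start y=0.000, vy=0.401 → t=0.082, apex=0.008, x_land=33.893, impact vy=-0.401
  bounce: vy ← 0.49·0.401 = 0.196

1 5.270 42.736 16.442
2 2.893 10.261 25.467
3 1.417 2.464 29.889
4 0.695 0.592 32.056
5 0.340 0.142 33.118
6 0.167 0.034 33.638
7 0.082 0.008 33.893
final: 33.893 0.196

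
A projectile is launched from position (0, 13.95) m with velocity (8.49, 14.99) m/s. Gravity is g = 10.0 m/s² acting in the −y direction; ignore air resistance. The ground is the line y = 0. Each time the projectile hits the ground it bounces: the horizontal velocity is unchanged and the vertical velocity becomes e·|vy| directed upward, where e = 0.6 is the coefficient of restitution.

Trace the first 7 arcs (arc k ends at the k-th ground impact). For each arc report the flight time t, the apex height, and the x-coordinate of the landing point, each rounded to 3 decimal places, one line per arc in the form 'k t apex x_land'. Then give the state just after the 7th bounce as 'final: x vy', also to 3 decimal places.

1 3.743 25.185 31.781
2 2.693 9.067 54.646
3 1.616 3.264 68.365
4 0.970 1.175 76.597
5 0.582 0.423 81.536
6 0.349 0.152 84.499
7 0.209 0.055 86.277
final: 86.277 0.628

Arc 1: start y=13.950, vy=14.990 → t=3.743, apex=25.185, x_land=31.781, impact vy=-22.443
  bounce: vy ← 0.6·22.443 = 13.466
Arc 2: start y=0.000, vy=13.466 → t=2.693, apex=9.067, x_land=54.646, impact vy=-13.466
  bounce: vy ← 0.6·13.466 = 8.080
Arc 3: start y=0.000, vy=8.080 → t=1.616, apex=3.264, x_land=68.365, impact vy=-8.080
  bounce: vy ← 0.6·8.080 = 4.848
Arc 4: start y=0.000, vy=4.848 → t=0.970, apex=1.175, x_land=76.597, impact vy=-4.848
  bounce: vy ← 0.6·4.848 = 2.909
Arc 5: start y=0.000, vy=2.909 → t=0.582, apex=0.423, x_land=81.536, impact vy=-2.909
  bounce: vy ← 0.6·2.909 = 1.745
Arc 6: start y=0.000, vy=1.745 → t=0.349, apex=0.152, x_land=84.499, impact vy=-1.745
  bounce: vy ← 0.6·1.745 = 1.047
Arc 7: start y=0.000, vy=1.047 → t=0.209, apex=0.055, x_land=86.277, impact vy=-1.047
  bounce: vy ← 0.6·1.047 = 0.628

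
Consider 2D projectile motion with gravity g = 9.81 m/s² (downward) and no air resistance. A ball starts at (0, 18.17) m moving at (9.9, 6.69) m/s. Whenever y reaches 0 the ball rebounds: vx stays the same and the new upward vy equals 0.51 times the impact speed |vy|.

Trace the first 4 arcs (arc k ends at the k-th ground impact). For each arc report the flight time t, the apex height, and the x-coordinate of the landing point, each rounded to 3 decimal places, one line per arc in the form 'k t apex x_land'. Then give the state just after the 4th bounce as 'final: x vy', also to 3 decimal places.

Arc 1: start y=18.170, vy=6.690 → t=2.724, apex=20.451, x_land=26.966, impact vy=-20.031
  bounce: vy ← 0.51·20.031 = 10.216
Arc 2: start y=0.000, vy=10.216 → t=2.083, apex=5.319, x_land=47.586, impact vy=-10.216
  bounce: vy ← 0.51·10.216 = 5.210
Arc 3: start y=0.000, vy=5.210 → t=1.062, apex=1.384, x_land=58.102, impact vy=-5.210
  bounce: vy ← 0.51·5.210 = 2.657
Arc 4: start y=0.000, vy=2.657 → t=0.542, apex=0.360, x_land=63.465, impact vy=-2.657
  bounce: vy ← 0.51·2.657 = 1.355

1 2.724 20.451 26.966
2 2.083 5.319 47.586
3 1.062 1.384 58.102
4 0.542 0.360 63.465
final: 63.465 1.355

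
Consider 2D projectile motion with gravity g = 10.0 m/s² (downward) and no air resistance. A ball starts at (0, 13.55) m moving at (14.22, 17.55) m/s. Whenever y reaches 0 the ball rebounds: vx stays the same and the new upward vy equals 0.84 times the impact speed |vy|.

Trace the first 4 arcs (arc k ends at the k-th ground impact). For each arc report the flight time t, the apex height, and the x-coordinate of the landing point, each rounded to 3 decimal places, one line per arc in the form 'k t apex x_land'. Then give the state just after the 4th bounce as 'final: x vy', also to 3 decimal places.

1 4.161 28.950 59.173
2 4.042 20.427 116.657
3 3.396 14.413 164.944
4 2.852 10.170 205.505
final: 205.505 11.980

Arc 1: start y=13.550, vy=17.550 → t=4.161, apex=28.950, x_land=59.173, impact vy=-24.062
  bounce: vy ← 0.84·24.062 = 20.212
Arc 2: start y=0.000, vy=20.212 → t=4.042, apex=20.427, x_land=116.657, impact vy=-20.212
  bounce: vy ← 0.84·20.212 = 16.978
Arc 3: start y=0.000, vy=16.978 → t=3.396, apex=14.413, x_land=164.944, impact vy=-16.978
  bounce: vy ← 0.84·16.978 = 14.262
Arc 4: start y=0.000, vy=14.262 → t=2.852, apex=10.170, x_land=205.505, impact vy=-14.262
  bounce: vy ← 0.84·14.262 = 11.980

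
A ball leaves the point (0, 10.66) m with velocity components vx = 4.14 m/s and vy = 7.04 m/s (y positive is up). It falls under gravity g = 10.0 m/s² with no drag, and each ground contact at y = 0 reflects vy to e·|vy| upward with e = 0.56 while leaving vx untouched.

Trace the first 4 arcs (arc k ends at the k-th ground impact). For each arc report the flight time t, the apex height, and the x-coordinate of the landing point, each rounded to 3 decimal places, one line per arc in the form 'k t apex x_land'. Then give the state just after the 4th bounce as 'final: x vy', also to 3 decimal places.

1 2.325 13.138 9.625
2 1.816 4.120 17.142
3 1.017 1.292 21.351
4 0.569 0.405 23.708
final: 23.708 1.594

Arc 1: start y=10.660, vy=7.040 → t=2.325, apex=13.138, x_land=9.625, impact vy=-16.210
  bounce: vy ← 0.56·16.210 = 9.078
Arc 2: start y=0.000, vy=9.078 → t=1.816, apex=4.120, x_land=17.142, impact vy=-9.078
  bounce: vy ← 0.56·9.078 = 5.083
Arc 3: start y=0.000, vy=5.083 → t=1.017, apex=1.292, x_land=21.351, impact vy=-5.083
  bounce: vy ← 0.56·5.083 = 2.847
Arc 4: start y=0.000, vy=2.847 → t=0.569, apex=0.405, x_land=23.708, impact vy=-2.847
  bounce: vy ← 0.56·2.847 = 1.594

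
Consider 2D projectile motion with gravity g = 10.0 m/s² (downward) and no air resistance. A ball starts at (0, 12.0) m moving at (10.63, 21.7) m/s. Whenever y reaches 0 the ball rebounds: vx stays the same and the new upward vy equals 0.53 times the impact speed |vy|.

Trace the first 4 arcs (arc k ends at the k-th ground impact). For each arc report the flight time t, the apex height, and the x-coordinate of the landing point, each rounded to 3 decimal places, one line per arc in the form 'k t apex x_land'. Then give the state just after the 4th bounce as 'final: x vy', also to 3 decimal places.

1 4.836 35.544 51.409
2 2.826 9.984 81.452
3 1.498 2.805 97.375
4 0.794 0.788 105.814
final: 105.814 2.104

Arc 1: start y=12.000, vy=21.700 → t=4.836, apex=35.544, x_land=51.409, impact vy=-26.663
  bounce: vy ← 0.53·26.663 = 14.131
Arc 2: start y=0.000, vy=14.131 → t=2.826, apex=9.984, x_land=81.452, impact vy=-14.131
  bounce: vy ← 0.53·14.131 = 7.490
Arc 3: start y=0.000, vy=7.490 → t=1.498, apex=2.805, x_land=97.375, impact vy=-7.490
  bounce: vy ← 0.53·7.490 = 3.969
Arc 4: start y=0.000, vy=3.969 → t=0.794, apex=0.788, x_land=105.814, impact vy=-3.969
  bounce: vy ← 0.53·3.969 = 2.104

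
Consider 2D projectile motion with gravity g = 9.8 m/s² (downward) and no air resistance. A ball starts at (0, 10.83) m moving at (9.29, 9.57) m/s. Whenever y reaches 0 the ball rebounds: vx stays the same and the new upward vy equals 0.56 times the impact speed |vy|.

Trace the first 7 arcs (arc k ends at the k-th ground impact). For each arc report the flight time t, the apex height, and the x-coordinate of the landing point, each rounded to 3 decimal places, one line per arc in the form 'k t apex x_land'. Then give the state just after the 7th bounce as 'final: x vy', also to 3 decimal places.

1 2.755 15.503 25.596
2 1.992 4.862 44.103
3 1.116 1.525 54.467
4 0.625 0.478 60.271
5 0.350 0.150 63.521
6 0.196 0.047 65.341
7 0.110 0.015 66.361
final: 66.361 0.301

Arc 1: start y=10.830, vy=9.570 → t=2.755, apex=15.503, x_land=25.596, impact vy=-17.431
  bounce: vy ← 0.56·17.431 = 9.762
Arc 2: start y=0.000, vy=9.762 → t=1.992, apex=4.862, x_land=44.103, impact vy=-9.762
  bounce: vy ← 0.56·9.762 = 5.466
Arc 3: start y=0.000, vy=5.466 → t=1.116, apex=1.525, x_land=54.467, impact vy=-5.466
  bounce: vy ← 0.56·5.466 = 3.061
Arc 4: start y=0.000, vy=3.061 → t=0.625, apex=0.478, x_land=60.271, impact vy=-3.061
  bounce: vy ← 0.56·3.061 = 1.714
Arc 5: start y=0.000, vy=1.714 → t=0.350, apex=0.150, x_land=63.521, impact vy=-1.714
  bounce: vy ← 0.56·1.714 = 0.960
Arc 6: start y=0.000, vy=0.960 → t=0.196, apex=0.047, x_land=65.341, impact vy=-0.960
  bounce: vy ← 0.56·0.960 = 0.538
Arc 7: start y=0.000, vy=0.538 → t=0.110, apex=0.015, x_land=66.361, impact vy=-0.538
  bounce: vy ← 0.56·0.538 = 0.301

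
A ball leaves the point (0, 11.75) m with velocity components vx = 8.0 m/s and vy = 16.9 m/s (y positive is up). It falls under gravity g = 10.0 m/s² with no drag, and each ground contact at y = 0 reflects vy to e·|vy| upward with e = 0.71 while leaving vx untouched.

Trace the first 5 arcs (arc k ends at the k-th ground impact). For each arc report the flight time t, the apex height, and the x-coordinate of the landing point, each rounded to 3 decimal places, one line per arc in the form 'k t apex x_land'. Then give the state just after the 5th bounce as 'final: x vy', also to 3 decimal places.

Arc 1: start y=11.750, vy=16.900 → t=3.972, apex=26.030, x_land=31.774, impact vy=-22.817
  bounce: vy ← 0.71·22.817 = 16.200
Arc 2: start y=0.000, vy=16.200 → t=3.240, apex=13.122, x_land=57.693, impact vy=-16.200
  bounce: vy ← 0.71·16.200 = 11.502
Arc 3: start y=0.000, vy=11.502 → t=2.300, apex=6.615, x_land=76.097, impact vy=-11.502
  bounce: vy ← 0.71·11.502 = 8.166
Arc 4: start y=0.000, vy=8.166 → t=1.633, apex=3.335, x_land=89.163, impact vy=-8.166
  bounce: vy ← 0.71·8.166 = 5.798
Arc 5: start y=0.000, vy=5.798 → t=1.160, apex=1.681, x_land=98.440, impact vy=-5.798
  bounce: vy ← 0.71·5.798 = 4.117

1 3.972 26.030 31.774
2 3.240 13.122 57.693
3 2.300 6.615 76.097
4 1.633 3.335 89.163
5 1.160 1.681 98.440
final: 98.440 4.117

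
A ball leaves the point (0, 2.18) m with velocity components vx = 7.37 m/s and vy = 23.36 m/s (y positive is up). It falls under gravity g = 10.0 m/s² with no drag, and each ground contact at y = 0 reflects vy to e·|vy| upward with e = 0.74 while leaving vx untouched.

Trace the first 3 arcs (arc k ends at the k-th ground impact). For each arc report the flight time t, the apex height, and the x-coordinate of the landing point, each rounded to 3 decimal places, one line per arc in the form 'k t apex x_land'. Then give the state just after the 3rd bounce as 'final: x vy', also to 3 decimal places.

1 4.764 29.464 35.107
2 3.593 16.135 61.586
3 2.659 8.835 81.180
final: 81.180 9.837

Arc 1: start y=2.180, vy=23.360 → t=4.764, apex=29.464, x_land=35.107, impact vy=-24.275
  bounce: vy ← 0.74·24.275 = 17.964
Arc 2: start y=0.000, vy=17.964 → t=3.593, apex=16.135, x_land=61.586, impact vy=-17.964
  bounce: vy ← 0.74·17.964 = 13.293
Arc 3: start y=0.000, vy=13.293 → t=2.659, apex=8.835, x_land=81.180, impact vy=-13.293
  bounce: vy ← 0.74·13.293 = 9.837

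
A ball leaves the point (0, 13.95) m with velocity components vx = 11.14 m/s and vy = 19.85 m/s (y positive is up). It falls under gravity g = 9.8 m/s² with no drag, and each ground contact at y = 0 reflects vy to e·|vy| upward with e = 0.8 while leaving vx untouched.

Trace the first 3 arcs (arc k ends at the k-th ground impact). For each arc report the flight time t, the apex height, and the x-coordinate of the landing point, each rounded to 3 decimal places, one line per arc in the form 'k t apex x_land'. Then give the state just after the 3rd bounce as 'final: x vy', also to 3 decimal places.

Arc 1: start y=13.950, vy=19.850 → t=4.662, apex=34.053, x_land=51.932, impact vy=-25.835
  bounce: vy ← 0.8·25.835 = 20.668
Arc 2: start y=0.000, vy=20.668 → t=4.218, apex=21.794, x_land=98.920, impact vy=-20.668
  bounce: vy ← 0.8·20.668 = 16.534
Arc 3: start y=0.000, vy=16.534 → t=3.374, apex=13.948, x_land=136.510, impact vy=-16.534
  bounce: vy ← 0.8·16.534 = 13.227

1 4.662 34.053 51.932
2 4.218 21.794 98.920
3 3.374 13.948 136.510
final: 136.510 13.227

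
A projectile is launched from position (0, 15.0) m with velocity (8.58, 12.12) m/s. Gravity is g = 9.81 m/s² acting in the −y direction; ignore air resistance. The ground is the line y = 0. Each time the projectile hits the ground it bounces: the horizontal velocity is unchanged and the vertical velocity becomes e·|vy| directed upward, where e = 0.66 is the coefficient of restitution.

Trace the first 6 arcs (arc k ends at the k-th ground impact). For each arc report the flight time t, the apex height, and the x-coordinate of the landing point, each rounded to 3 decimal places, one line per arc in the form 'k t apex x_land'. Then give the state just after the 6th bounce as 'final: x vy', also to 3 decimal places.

1 3.377 22.487 28.971
2 2.826 9.795 53.221
3 1.865 4.267 69.226
4 1.231 1.859 79.789
5 0.813 0.810 86.761
6 0.536 0.353 91.362
final: 91.362 1.736

Arc 1: start y=15.000, vy=12.120 → t=3.377, apex=22.487, x_land=28.971, impact vy=-21.005
  bounce: vy ← 0.66·21.005 = 13.863
Arc 2: start y=0.000, vy=13.863 → t=2.826, apex=9.795, x_land=53.221, impact vy=-13.863
  bounce: vy ← 0.66·13.863 = 9.150
Arc 3: start y=0.000, vy=9.150 → t=1.865, apex=4.267, x_land=69.226, impact vy=-9.150
  bounce: vy ← 0.66·9.150 = 6.039
Arc 4: start y=0.000, vy=6.039 → t=1.231, apex=1.859, x_land=79.789, impact vy=-6.039
  bounce: vy ← 0.66·6.039 = 3.986
Arc 5: start y=0.000, vy=3.986 → t=0.813, apex=0.810, x_land=86.761, impact vy=-3.986
  bounce: vy ← 0.66·3.986 = 2.630
Arc 6: start y=0.000, vy=2.630 → t=0.536, apex=0.353, x_land=91.362, impact vy=-2.630
  bounce: vy ← 0.66·2.630 = 1.736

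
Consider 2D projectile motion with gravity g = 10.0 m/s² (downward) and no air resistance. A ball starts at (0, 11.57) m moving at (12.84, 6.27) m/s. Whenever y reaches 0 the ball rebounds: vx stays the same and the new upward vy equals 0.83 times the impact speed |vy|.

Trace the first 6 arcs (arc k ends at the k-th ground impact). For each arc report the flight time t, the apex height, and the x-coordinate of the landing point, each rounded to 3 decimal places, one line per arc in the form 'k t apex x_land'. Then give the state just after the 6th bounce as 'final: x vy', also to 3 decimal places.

Arc 1: start y=11.570, vy=6.270 → t=2.272, apex=13.536, x_land=29.177, impact vy=-16.453
  bounce: vy ← 0.83·16.453 = 13.656
Arc 2: start y=0.000, vy=13.656 → t=2.731, apex=9.325, x_land=64.246, impact vy=-13.656
  bounce: vy ← 0.83·13.656 = 11.335
Arc 3: start y=0.000, vy=11.335 → t=2.267, apex=6.424, x_land=93.354, impact vy=-11.335
  bounce: vy ← 0.83·11.335 = 9.408
Arc 4: start y=0.000, vy=9.408 → t=1.882, apex=4.425, x_land=117.513, impact vy=-9.408
  bounce: vy ← 0.83·9.408 = 7.808
Arc 5: start y=0.000, vy=7.808 → t=1.562, apex=3.049, x_land=137.565, impact vy=-7.808
  bounce: vy ← 0.83·7.808 = 6.481
Arc 6: start y=0.000, vy=6.481 → t=1.296, apex=2.100, x_land=154.208, impact vy=-6.481
  bounce: vy ← 0.83·6.481 = 5.379

1 2.272 13.536 29.177
2 2.731 9.325 64.246
3 2.267 6.424 93.354
4 1.882 4.425 117.513
5 1.562 3.049 137.565
6 1.296 2.100 154.208
final: 154.208 5.379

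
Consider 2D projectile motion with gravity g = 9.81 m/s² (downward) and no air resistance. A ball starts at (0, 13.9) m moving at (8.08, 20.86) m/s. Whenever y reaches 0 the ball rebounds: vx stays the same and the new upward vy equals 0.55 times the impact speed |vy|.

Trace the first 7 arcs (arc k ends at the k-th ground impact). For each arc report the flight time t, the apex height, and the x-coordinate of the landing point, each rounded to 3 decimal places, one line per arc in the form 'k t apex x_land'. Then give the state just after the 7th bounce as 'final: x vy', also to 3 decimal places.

1 4.838 36.078 39.095
2 2.983 10.914 63.200
3 1.641 3.301 76.458
4 0.902 0.999 83.750
5 0.496 0.302 87.760
6 0.273 0.091 89.966
7 0.150 0.028 91.179
final: 91.179 0.405

Arc 1: start y=13.900, vy=20.860 → t=4.838, apex=36.078, x_land=39.095, impact vy=-26.606
  bounce: vy ← 0.55·26.606 = 14.633
Arc 2: start y=0.000, vy=14.633 → t=2.983, apex=10.914, x_land=63.200, impact vy=-14.633
  bounce: vy ← 0.55·14.633 = 8.048
Arc 3: start y=0.000, vy=8.048 → t=1.641, apex=3.301, x_land=76.458, impact vy=-8.048
  bounce: vy ← 0.55·8.048 = 4.427
Arc 4: start y=0.000, vy=4.427 → t=0.902, apex=0.999, x_land=83.750, impact vy=-4.427
  bounce: vy ← 0.55·4.427 = 2.435
Arc 5: start y=0.000, vy=2.435 → t=0.496, apex=0.302, x_land=87.760, impact vy=-2.435
  bounce: vy ← 0.55·2.435 = 1.339
Arc 6: start y=0.000, vy=1.339 → t=0.273, apex=0.091, x_land=89.966, impact vy=-1.339
  bounce: vy ← 0.55·1.339 = 0.736
Arc 7: start y=0.000, vy=0.736 → t=0.150, apex=0.028, x_land=91.179, impact vy=-0.736
  bounce: vy ← 0.55·0.736 = 0.405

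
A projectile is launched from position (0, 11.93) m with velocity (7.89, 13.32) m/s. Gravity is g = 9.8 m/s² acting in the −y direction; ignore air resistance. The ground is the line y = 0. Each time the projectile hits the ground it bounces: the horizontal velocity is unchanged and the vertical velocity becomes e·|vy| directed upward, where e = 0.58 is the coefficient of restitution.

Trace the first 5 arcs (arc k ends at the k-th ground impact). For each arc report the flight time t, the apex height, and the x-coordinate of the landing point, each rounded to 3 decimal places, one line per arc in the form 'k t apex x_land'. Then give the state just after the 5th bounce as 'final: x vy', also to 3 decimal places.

Arc 1: start y=11.930, vy=13.320 → t=3.429, apex=20.982, x_land=27.051, impact vy=-20.279
  bounce: vy ← 0.58·20.279 = 11.762
Arc 2: start y=0.000, vy=11.762 → t=2.400, apex=7.058, x_land=45.990, impact vy=-11.762
  bounce: vy ← 0.58·11.762 = 6.822
Arc 3: start y=0.000, vy=6.822 → t=1.392, apex=2.374, x_land=56.975, impact vy=-6.822
  bounce: vy ← 0.58·6.822 = 3.957
Arc 4: start y=0.000, vy=3.957 → t=0.807, apex=0.799, x_land=63.346, impact vy=-3.957
  bounce: vy ← 0.58·3.957 = 2.295
Arc 5: start y=0.000, vy=2.295 → t=0.468, apex=0.269, x_land=67.041, impact vy=-2.295
  bounce: vy ← 0.58·2.295 = 1.331

1 3.429 20.982 27.051
2 2.400 7.058 45.990
3 1.392 2.374 56.975
4 0.807 0.799 63.346
5 0.468 0.269 67.041
final: 67.041 1.331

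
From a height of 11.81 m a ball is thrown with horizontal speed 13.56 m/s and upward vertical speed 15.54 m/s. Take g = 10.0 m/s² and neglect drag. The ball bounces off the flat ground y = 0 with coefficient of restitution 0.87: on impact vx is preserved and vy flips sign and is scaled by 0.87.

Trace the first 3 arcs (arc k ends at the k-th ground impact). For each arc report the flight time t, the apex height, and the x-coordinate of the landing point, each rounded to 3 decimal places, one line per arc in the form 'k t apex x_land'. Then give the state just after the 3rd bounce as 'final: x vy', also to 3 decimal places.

Arc 1: start y=11.810, vy=15.540 → t=3.740, apex=23.885, x_land=50.709, impact vy=-21.856
  bounce: vy ← 0.87·21.856 = 19.015
Arc 2: start y=0.000, vy=19.015 → t=3.803, apex=18.078, x_land=102.277, impact vy=-19.015
  bounce: vy ← 0.87·19.015 = 16.543
Arc 3: start y=0.000, vy=16.543 → t=3.309, apex=13.683, x_land=147.142, impact vy=-16.543
  bounce: vy ← 0.87·16.543 = 14.392

1 3.740 23.885 50.709
2 3.803 18.078 102.277
3 3.309 13.683 147.142
final: 147.142 14.392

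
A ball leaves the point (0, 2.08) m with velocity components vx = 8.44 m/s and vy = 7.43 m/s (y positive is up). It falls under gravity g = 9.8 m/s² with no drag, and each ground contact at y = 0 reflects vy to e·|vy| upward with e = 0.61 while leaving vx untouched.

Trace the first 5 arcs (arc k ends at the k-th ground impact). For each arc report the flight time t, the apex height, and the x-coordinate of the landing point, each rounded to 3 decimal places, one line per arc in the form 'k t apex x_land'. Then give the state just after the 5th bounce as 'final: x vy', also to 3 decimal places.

1 1.758 4.897 14.836
2 1.220 1.822 25.129
3 0.744 0.678 31.408
4 0.454 0.252 35.238
5 0.277 0.094 37.574
final: 37.574 0.827

Arc 1: start y=2.080, vy=7.430 → t=1.758, apex=4.897, x_land=14.836, impact vy=-9.797
  bounce: vy ← 0.61·9.797 = 5.976
Arc 2: start y=0.000, vy=5.976 → t=1.220, apex=1.822, x_land=25.129, impact vy=-5.976
  bounce: vy ← 0.61·5.976 = 3.645
Arc 3: start y=0.000, vy=3.645 → t=0.744, apex=0.678, x_land=31.408, impact vy=-3.645
  bounce: vy ← 0.61·3.645 = 2.224
Arc 4: start y=0.000, vy=2.224 → t=0.454, apex=0.252, x_land=35.238, impact vy=-2.224
  bounce: vy ← 0.61·2.224 = 1.356
Arc 5: start y=0.000, vy=1.356 → t=0.277, apex=0.094, x_land=37.574, impact vy=-1.356
  bounce: vy ← 0.61·1.356 = 0.827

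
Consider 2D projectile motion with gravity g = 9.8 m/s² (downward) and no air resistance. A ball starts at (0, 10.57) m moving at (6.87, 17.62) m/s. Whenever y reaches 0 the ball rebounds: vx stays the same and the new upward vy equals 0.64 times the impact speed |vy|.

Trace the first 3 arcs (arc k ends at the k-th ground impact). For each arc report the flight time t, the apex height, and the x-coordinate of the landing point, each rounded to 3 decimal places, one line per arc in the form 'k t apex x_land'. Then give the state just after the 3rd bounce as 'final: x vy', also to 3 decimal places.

Arc 1: start y=10.570, vy=17.620 → t=4.120, apex=26.410, x_land=28.301, impact vy=-22.752
  bounce: vy ← 0.64·22.752 = 14.561
Arc 2: start y=0.000, vy=14.561 → t=2.972, apex=10.818, x_land=48.717, impact vy=-14.561
  bounce: vy ← 0.64·14.561 = 9.319
Arc 3: start y=0.000, vy=9.319 → t=1.902, apex=4.431, x_land=61.782, impact vy=-9.319
  bounce: vy ← 0.64·9.319 = 5.964

1 4.120 26.410 28.301
2 2.972 10.818 48.717
3 1.902 4.431 61.782
final: 61.782 5.964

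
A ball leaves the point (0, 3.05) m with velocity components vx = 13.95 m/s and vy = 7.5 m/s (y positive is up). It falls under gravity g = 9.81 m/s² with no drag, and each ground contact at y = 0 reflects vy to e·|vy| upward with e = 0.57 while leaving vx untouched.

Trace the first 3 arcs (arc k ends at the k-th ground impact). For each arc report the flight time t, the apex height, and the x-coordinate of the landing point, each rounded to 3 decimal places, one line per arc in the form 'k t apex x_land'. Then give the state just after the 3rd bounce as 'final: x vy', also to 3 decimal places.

1 1.863 5.917 25.987
2 1.252 1.922 43.453
3 0.714 0.625 53.409
final: 53.409 1.995

Arc 1: start y=3.050, vy=7.500 → t=1.863, apex=5.917, x_land=25.987, impact vy=-10.775
  bounce: vy ← 0.57·10.775 = 6.141
Arc 2: start y=0.000, vy=6.141 → t=1.252, apex=1.922, x_land=43.453, impact vy=-6.141
  bounce: vy ← 0.57·6.141 = 3.501
Arc 3: start y=0.000, vy=3.501 → t=0.714, apex=0.625, x_land=53.409, impact vy=-3.501
  bounce: vy ← 0.57·3.501 = 1.995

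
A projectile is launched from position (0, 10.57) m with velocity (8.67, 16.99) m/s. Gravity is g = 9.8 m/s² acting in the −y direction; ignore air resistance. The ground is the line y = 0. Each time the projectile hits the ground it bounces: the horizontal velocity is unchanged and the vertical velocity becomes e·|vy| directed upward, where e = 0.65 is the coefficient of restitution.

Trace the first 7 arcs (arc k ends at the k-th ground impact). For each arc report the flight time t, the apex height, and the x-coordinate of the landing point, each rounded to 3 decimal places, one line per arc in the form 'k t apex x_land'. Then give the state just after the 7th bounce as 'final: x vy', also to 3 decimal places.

1 4.006 25.298 34.731
2 2.954 10.688 60.340
3 1.920 4.516 76.987
4 1.248 1.908 87.807
5 0.811 0.806 94.840
6 0.527 0.341 99.411
7 0.343 0.144 102.383
final: 102.383 1.092

Arc 1: start y=10.570, vy=16.990 → t=4.006, apex=25.298, x_land=34.731, impact vy=-22.267
  bounce: vy ← 0.65·22.267 = 14.474
Arc 2: start y=0.000, vy=14.474 → t=2.954, apex=10.688, x_land=60.340, impact vy=-14.474
  bounce: vy ← 0.65·14.474 = 9.408
Arc 3: start y=0.000, vy=9.408 → t=1.920, apex=4.516, x_land=76.987, impact vy=-9.408
  bounce: vy ← 0.65·9.408 = 6.115
Arc 4: start y=0.000, vy=6.115 → t=1.248, apex=1.908, x_land=87.807, impact vy=-6.115
  bounce: vy ← 0.65·6.115 = 3.975
Arc 5: start y=0.000, vy=3.975 → t=0.811, apex=0.806, x_land=94.840, impact vy=-3.975
  bounce: vy ← 0.65·3.975 = 2.584
Arc 6: start y=0.000, vy=2.584 → t=0.527, apex=0.341, x_land=99.411, impact vy=-2.584
  bounce: vy ← 0.65·2.584 = 1.679
Arc 7: start y=0.000, vy=1.679 → t=0.343, apex=0.144, x_land=102.383, impact vy=-1.679
  bounce: vy ← 0.65·1.679 = 1.092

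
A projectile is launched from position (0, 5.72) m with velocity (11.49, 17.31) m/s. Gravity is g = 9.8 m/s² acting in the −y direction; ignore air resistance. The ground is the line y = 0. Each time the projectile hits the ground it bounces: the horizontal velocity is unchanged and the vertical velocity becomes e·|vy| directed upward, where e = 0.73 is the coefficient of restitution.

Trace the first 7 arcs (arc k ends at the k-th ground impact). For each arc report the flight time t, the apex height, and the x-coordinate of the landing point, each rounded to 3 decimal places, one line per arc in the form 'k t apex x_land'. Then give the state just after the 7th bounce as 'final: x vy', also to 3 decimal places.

Arc 1: start y=5.720, vy=17.310 → t=3.837, apex=21.008, x_land=44.086, impact vy=-20.292
  bounce: vy ← 0.73·20.292 = 14.813
Arc 2: start y=0.000, vy=14.813 → t=3.023, apex=11.195, x_land=78.821, impact vy=-14.813
  bounce: vy ← 0.73·14.813 = 10.813
Arc 3: start y=0.000, vy=10.813 → t=2.207, apex=5.966, x_land=104.177, impact vy=-10.813
  bounce: vy ← 0.73·10.813 = 7.894
Arc 4: start y=0.000, vy=7.894 → t=1.611, apex=3.179, x_land=122.687, impact vy=-7.894
  bounce: vy ← 0.73·7.894 = 5.762
Arc 5: start y=0.000, vy=5.762 → t=1.176, apex=1.694, x_land=136.199, impact vy=-5.762
  bounce: vy ← 0.73·5.762 = 4.207
Arc 6: start y=0.000, vy=4.207 → t=0.858, apex=0.903, x_land=146.063, impact vy=-4.207
  bounce: vy ← 0.73·4.207 = 3.071
Arc 7: start y=0.000, vy=3.071 → t=0.627, apex=0.481, x_land=153.264, impact vy=-3.071
  bounce: vy ← 0.73·3.071 = 2.242

1 3.837 21.008 44.086
2 3.023 11.195 78.821
3 2.207 5.966 104.177
4 1.611 3.179 122.687
5 1.176 1.694 136.199
6 0.858 0.903 146.063
7 0.627 0.481 153.264
final: 153.264 2.242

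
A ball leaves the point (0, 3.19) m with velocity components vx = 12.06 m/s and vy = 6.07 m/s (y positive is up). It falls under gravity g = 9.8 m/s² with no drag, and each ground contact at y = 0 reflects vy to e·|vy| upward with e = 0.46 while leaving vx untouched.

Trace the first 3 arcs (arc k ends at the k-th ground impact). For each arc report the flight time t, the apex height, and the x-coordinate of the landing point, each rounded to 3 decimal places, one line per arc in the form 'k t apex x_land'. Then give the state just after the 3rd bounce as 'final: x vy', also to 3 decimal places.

1 1.637 5.070 19.737
2 0.936 1.073 31.023
3 0.430 0.227 36.214
final: 36.214 0.970

Arc 1: start y=3.190, vy=6.070 → t=1.637, apex=5.070, x_land=19.737, impact vy=-9.968
  bounce: vy ← 0.46·9.968 = 4.585
Arc 2: start y=0.000, vy=4.585 → t=0.936, apex=1.073, x_land=31.023, impact vy=-4.585
  bounce: vy ← 0.46·4.585 = 2.109
Arc 3: start y=0.000, vy=2.109 → t=0.430, apex=0.227, x_land=36.214, impact vy=-2.109
  bounce: vy ← 0.46·2.109 = 0.970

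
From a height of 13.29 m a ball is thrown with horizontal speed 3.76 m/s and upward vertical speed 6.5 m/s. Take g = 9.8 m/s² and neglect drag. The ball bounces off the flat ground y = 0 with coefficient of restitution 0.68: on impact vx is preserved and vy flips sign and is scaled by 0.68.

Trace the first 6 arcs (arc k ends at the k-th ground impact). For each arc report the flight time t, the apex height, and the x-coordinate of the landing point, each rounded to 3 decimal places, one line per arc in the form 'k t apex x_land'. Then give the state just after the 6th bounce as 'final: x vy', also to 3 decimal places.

Arc 1: start y=13.290, vy=6.500 → t=2.439, apex=15.446, x_land=9.170, impact vy=-17.399
  bounce: vy ← 0.68·17.399 = 11.831
Arc 2: start y=0.000, vy=11.831 → t=2.415, apex=7.142, x_land=18.248, impact vy=-11.831
  bounce: vy ← 0.68·11.831 = 8.045
Arc 3: start y=0.000, vy=8.045 → t=1.642, apex=3.302, x_land=24.422, impact vy=-8.045
  bounce: vy ← 0.68·8.045 = 5.471
Arc 4: start y=0.000, vy=5.471 → t=1.117, apex=1.527, x_land=28.620, impact vy=-5.471
  bounce: vy ← 0.68·5.471 = 3.720
Arc 5: start y=0.000, vy=3.720 → t=0.759, apex=0.706, x_land=31.475, impact vy=-3.720
  bounce: vy ← 0.68·3.720 = 2.530
Arc 6: start y=0.000, vy=2.530 → t=0.516, apex=0.327, x_land=33.416, impact vy=-2.530
  bounce: vy ← 0.68·2.530 = 1.720

1 2.439 15.446 9.170
2 2.415 7.142 18.248
3 1.642 3.302 24.422
4 1.117 1.527 28.620
5 0.759 0.706 31.475
6 0.516 0.327 33.416
final: 33.416 1.720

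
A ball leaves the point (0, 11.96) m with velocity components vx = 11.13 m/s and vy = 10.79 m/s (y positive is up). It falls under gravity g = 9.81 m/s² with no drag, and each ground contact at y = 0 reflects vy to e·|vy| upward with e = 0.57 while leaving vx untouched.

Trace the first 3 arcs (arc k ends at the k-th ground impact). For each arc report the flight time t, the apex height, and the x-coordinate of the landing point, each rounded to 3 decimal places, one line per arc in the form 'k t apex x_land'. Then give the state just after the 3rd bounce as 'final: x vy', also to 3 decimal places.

Arc 1: start y=11.960, vy=10.790 → t=3.010, apex=17.894, x_land=33.500, impact vy=-18.737
  bounce: vy ← 0.57·18.737 = 10.680
Arc 2: start y=0.000, vy=10.680 → t=2.177, apex=5.814, x_land=57.735, impact vy=-10.680
  bounce: vy ← 0.57·10.680 = 6.088
Arc 3: start y=0.000, vy=6.088 → t=1.241, apex=1.889, x_land=71.548, impact vy=-6.088
  bounce: vy ← 0.57·6.088 = 3.470

1 3.010 17.894 33.500
2 2.177 5.814 57.735
3 1.241 1.889 71.548
final: 71.548 3.470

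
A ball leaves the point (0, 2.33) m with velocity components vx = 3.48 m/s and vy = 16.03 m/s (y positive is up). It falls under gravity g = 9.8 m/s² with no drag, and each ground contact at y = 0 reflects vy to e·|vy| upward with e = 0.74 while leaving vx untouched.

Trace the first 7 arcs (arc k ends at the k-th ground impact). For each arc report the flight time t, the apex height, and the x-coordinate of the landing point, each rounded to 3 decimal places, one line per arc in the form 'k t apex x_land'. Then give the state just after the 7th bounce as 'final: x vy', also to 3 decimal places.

Arc 1: start y=2.330, vy=16.030 → t=3.411, apex=15.440, x_land=11.870, impact vy=-17.396
  bounce: vy ← 0.74·17.396 = 12.873
Arc 2: start y=0.000, vy=12.873 → t=2.627, apex=8.455, x_land=21.012, impact vy=-12.873
  bounce: vy ← 0.74·12.873 = 9.526
Arc 3: start y=0.000, vy=9.526 → t=1.944, apex=4.630, x_land=27.778, impact vy=-9.526
  bounce: vy ← 0.74·9.526 = 7.049
Arc 4: start y=0.000, vy=7.049 → t=1.439, apex=2.535, x_land=32.784, impact vy=-7.049
  bounce: vy ← 0.74·7.049 = 5.217
Arc 5: start y=0.000, vy=5.217 → t=1.065, apex=1.388, x_land=36.489, impact vy=-5.217
  bounce: vy ← 0.74·5.217 = 3.860
Arc 6: start y=0.000, vy=3.860 → t=0.788, apex=0.760, x_land=39.231, impact vy=-3.860
  bounce: vy ← 0.74·3.860 = 2.857
Arc 7: start y=0.000, vy=2.857 → t=0.583, apex=0.416, x_land=41.259, impact vy=-2.857
  bounce: vy ← 0.74·2.857 = 2.114

1 3.411 15.440 11.870
2 2.627 8.455 21.012
3 1.944 4.630 27.778
4 1.439 2.535 32.784
5 1.065 1.388 36.489
6 0.788 0.760 39.231
7 0.583 0.416 41.259
final: 41.259 2.114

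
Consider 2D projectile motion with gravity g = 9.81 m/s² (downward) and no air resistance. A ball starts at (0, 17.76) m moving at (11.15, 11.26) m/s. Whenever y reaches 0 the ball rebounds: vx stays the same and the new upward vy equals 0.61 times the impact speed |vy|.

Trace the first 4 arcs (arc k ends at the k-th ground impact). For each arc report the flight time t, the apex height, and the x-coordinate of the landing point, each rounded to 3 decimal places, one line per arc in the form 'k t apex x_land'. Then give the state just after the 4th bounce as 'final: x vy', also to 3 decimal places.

Arc 1: start y=17.760, vy=11.260 → t=3.370, apex=24.222, x_land=37.576, impact vy=-21.800
  bounce: vy ← 0.61·21.800 = 13.298
Arc 2: start y=0.000, vy=13.298 → t=2.711, apex=9.013, x_land=67.805, impact vy=-13.298
  bounce: vy ← 0.61·13.298 = 8.112
Arc 3: start y=0.000, vy=8.112 → t=1.654, apex=3.354, x_land=86.244, impact vy=-8.112
  bounce: vy ← 0.61·8.112 = 4.948
Arc 4: start y=0.000, vy=4.948 → t=1.009, apex=1.248, x_land=97.492, impact vy=-4.948
  bounce: vy ← 0.61·4.948 = 3.018

1 3.370 24.222 37.576
2 2.711 9.013 67.805
3 1.654 3.354 86.244
4 1.009 1.248 97.492
final: 97.492 3.018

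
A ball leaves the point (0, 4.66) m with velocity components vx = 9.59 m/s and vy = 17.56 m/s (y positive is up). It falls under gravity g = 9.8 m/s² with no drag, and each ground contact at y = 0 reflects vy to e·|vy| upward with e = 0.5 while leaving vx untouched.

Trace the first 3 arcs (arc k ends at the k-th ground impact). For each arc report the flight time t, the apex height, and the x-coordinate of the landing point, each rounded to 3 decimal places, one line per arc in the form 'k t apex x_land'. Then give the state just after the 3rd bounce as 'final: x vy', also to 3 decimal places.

1 3.832 20.392 36.748
2 2.040 5.098 56.311
3 1.020 1.275 66.093
final: 66.093 2.499

Arc 1: start y=4.660, vy=17.560 → t=3.832, apex=20.392, x_land=36.748, impact vy=-19.992
  bounce: vy ← 0.5·19.992 = 9.996
Arc 2: start y=0.000, vy=9.996 → t=2.040, apex=5.098, x_land=56.311, impact vy=-9.996
  bounce: vy ← 0.5·9.996 = 4.998
Arc 3: start y=0.000, vy=4.998 → t=1.020, apex=1.275, x_land=66.093, impact vy=-4.998
  bounce: vy ← 0.5·4.998 = 2.499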